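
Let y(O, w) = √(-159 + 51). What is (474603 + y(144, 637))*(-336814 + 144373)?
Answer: -91333075923 - 1154646*I*√3 ≈ -9.1333e+10 - 1.9999e+6*I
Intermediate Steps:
y(O, w) = 6*I*√3 (y(O, w) = √(-108) = 6*I*√3)
(474603 + y(144, 637))*(-336814 + 144373) = (474603 + 6*I*√3)*(-336814 + 144373) = (474603 + 6*I*√3)*(-192441) = -91333075923 - 1154646*I*√3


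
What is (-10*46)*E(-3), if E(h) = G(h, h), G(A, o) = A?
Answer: 1380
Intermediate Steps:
E(h) = h
(-10*46)*E(-3) = -10*46*(-3) = -460*(-3) = 1380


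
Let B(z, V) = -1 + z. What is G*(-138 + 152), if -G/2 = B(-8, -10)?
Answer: 252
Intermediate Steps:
G = 18 (G = -2*(-1 - 8) = -2*(-9) = 18)
G*(-138 + 152) = 18*(-138 + 152) = 18*14 = 252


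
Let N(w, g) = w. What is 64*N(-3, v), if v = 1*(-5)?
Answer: -192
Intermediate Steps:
v = -5
64*N(-3, v) = 64*(-3) = -192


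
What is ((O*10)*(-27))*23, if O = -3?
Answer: 18630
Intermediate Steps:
((O*10)*(-27))*23 = (-3*10*(-27))*23 = -30*(-27)*23 = 810*23 = 18630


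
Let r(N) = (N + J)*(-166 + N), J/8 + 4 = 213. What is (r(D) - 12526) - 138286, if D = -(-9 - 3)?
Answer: -410148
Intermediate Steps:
J = 1672 (J = -32 + 8*213 = -32 + 1704 = 1672)
D = 12 (D = -1*(-12) = 12)
r(N) = (-166 + N)*(1672 + N) (r(N) = (N + 1672)*(-166 + N) = (1672 + N)*(-166 + N) = (-166 + N)*(1672 + N))
(r(D) - 12526) - 138286 = ((-277552 + 12**2 + 1506*12) - 12526) - 138286 = ((-277552 + 144 + 18072) - 12526) - 138286 = (-259336 - 12526) - 138286 = -271862 - 138286 = -410148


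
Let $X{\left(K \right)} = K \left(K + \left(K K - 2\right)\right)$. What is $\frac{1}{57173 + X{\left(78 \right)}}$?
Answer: $\frac{1}{537653} \approx 1.8599 \cdot 10^{-6}$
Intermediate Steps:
$X{\left(K \right)} = K \left(-2 + K + K^{2}\right)$ ($X{\left(K \right)} = K \left(K + \left(K^{2} - 2\right)\right) = K \left(K + \left(-2 + K^{2}\right)\right) = K \left(-2 + K + K^{2}\right)$)
$\frac{1}{57173 + X{\left(78 \right)}} = \frac{1}{57173 + 78 \left(-2 + 78 + 78^{2}\right)} = \frac{1}{57173 + 78 \left(-2 + 78 + 6084\right)} = \frac{1}{57173 + 78 \cdot 6160} = \frac{1}{57173 + 480480} = \frac{1}{537653}$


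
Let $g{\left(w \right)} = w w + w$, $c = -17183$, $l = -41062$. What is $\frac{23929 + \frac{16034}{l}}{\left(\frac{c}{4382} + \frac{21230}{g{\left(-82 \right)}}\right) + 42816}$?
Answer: $\frac{1021341019250772}{1827477548796487} \approx 0.55888$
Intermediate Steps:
$g{\left(w \right)} = w + w^{2}$ ($g{\left(w \right)} = w^{2} + w = w + w^{2}$)
$\frac{23929 + \frac{16034}{l}}{\left(\frac{c}{4382} + \frac{21230}{g{\left(-82 \right)}}\right) + 42816} = \frac{23929 + \frac{16034}{-41062}}{\left(- \frac{17183}{4382} + \frac{21230}{\left(-82\right) \left(1 - 82\right)}\right) + 42816} = \frac{23929 + 16034 \left(- \frac{1}{41062}\right)}{\left(\left(-17183\right) \frac{1}{4382} + \frac{21230}{\left(-82\right) \left(-81\right)}\right) + 42816} = \frac{23929 - \frac{8017}{20531}}{\left(- \frac{17183}{4382} + \frac{21230}{6642}\right) + 42816} = \frac{491278282}{20531 \left(\left(- \frac{17183}{4382} + 21230 \cdot \frac{1}{6642}\right) + 42816\right)} = \frac{491278282}{20531 \left(\left(- \frac{17183}{4382} + \frac{10615}{3321}\right) + 42816\right)} = \frac{491278282}{20531 \left(- \frac{10549813}{14552622} + 42816\right)} = \frac{491278282}{20531 \cdot \frac{623074513739}{14552622}} = \frac{491278282}{20531} \cdot \frac{14552622}{623074513739} = \frac{1021341019250772}{1827477548796487}$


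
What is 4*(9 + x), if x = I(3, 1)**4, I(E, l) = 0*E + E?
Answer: 360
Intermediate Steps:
I(E, l) = E (I(E, l) = 0 + E = E)
x = 81 (x = 3**4 = 81)
4*(9 + x) = 4*(9 + 81) = 4*90 = 360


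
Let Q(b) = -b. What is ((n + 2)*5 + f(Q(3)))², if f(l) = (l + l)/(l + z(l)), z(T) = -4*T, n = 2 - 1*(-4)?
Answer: 13924/9 ≈ 1547.1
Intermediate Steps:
n = 6 (n = 2 + 4 = 6)
f(l) = -⅔ (f(l) = (l + l)/(l - 4*l) = (2*l)/((-3*l)) = (2*l)*(-1/(3*l)) = -⅔)
((n + 2)*5 + f(Q(3)))² = ((6 + 2)*5 - ⅔)² = (8*5 - ⅔)² = (40 - ⅔)² = (118/3)² = 13924/9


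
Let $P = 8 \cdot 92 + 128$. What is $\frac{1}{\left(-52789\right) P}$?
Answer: $- \frac{1}{45609696} \approx -2.1925 \cdot 10^{-8}$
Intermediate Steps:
$P = 864$ ($P = 736 + 128 = 864$)
$\frac{1}{\left(-52789\right) P} = \frac{1}{\left(-52789\right) 864} = \left(- \frac{1}{52789}\right) \frac{1}{864} = - \frac{1}{45609696}$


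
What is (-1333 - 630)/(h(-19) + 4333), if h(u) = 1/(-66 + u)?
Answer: -166855/368304 ≈ -0.45304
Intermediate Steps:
(-1333 - 630)/(h(-19) + 4333) = (-1333 - 630)/(1/(-66 - 19) + 4333) = -1963/(1/(-85) + 4333) = -1963/(-1/85 + 4333) = -1963/368304/85 = -1963*85/368304 = -166855/368304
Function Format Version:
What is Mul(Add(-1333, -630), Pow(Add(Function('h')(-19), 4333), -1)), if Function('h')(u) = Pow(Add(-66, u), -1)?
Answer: Rational(-166855, 368304) ≈ -0.45304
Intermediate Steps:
Mul(Add(-1333, -630), Pow(Add(Function('h')(-19), 4333), -1)) = Mul(Add(-1333, -630), Pow(Add(Pow(Add(-66, -19), -1), 4333), -1)) = Mul(-1963, Pow(Add(Pow(-85, -1), 4333), -1)) = Mul(-1963, Pow(Add(Rational(-1, 85), 4333), -1)) = Mul(-1963, Pow(Rational(368304, 85), -1)) = Mul(-1963, Rational(85, 368304)) = Rational(-166855, 368304)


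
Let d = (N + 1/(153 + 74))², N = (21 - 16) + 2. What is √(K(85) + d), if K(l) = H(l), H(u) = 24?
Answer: 2*√941199/227 ≈ 8.5476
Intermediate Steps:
K(l) = 24
N = 7 (N = 5 + 2 = 7)
d = 2528100/51529 (d = (7 + 1/(153 + 74))² = (7 + 1/227)² = (1590/227)² = 2528100/51529 ≈ 49.062)
√(K(85) + d) = √(24 + 2528100/51529) = √(3764796/51529) = 2*√941199/227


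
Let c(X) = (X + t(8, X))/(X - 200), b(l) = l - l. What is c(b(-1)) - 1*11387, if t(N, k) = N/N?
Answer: -2277401/200 ≈ -11387.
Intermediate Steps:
t(N, k) = 1
b(l) = 0
c(X) = (1 + X)/(-200 + X) (c(X) = (X + 1)/(X - 200) = (1 + X)/(-200 + X))
c(b(-1)) - 1*11387 = (1 + 0)/(-200 + 0) - 1*11387 = 1/(-200) - 11387 = -1/200*1 - 11387 = -1/200 - 11387 = -2277401/200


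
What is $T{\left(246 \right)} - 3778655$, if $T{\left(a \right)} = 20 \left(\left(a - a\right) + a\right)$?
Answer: $-3773735$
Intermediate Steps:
$T{\left(a \right)} = 20 a$ ($T{\left(a \right)} = 20 \left(0 + a\right) = 20 a$)
$T{\left(246 \right)} - 3778655 = 20 \cdot 246 - 3778655 = 4920 - 3778655 = -3773735$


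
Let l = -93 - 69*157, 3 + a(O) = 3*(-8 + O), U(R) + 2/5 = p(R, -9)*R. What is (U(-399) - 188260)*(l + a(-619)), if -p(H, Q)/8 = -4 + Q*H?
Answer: -144259092516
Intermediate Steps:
p(H, Q) = 32 - 8*H*Q (p(H, Q) = -8*(-4 + Q*H) = -8*(-4 + H*Q) = 32 - 8*H*Q)
U(R) = -⅖ + R*(32 + 72*R) (U(R) = -⅖ + (32 - 8*R*(-9))*R = -⅖ + (32 + 72*R)*R = -⅖ + R*(32 + 72*R))
a(O) = -27 + 3*O (a(O) = -3 + 3*(-8 + O) = -3 + (-24 + 3*O) = -27 + 3*O)
l = -10926 (l = -93 - 10833 = -10926)
(U(-399) - 188260)*(l + a(-619)) = ((-⅖ + 32*(-399) + 72*(-399)²) - 188260)*(-10926 + (-27 + 3*(-619))) = ((-⅖ - 12768 + 72*159201) - 188260)*(-10926 + (-27 - 1857)) = ((-⅖ - 12768 + 11462472) - 188260)*(-10926 - 1884) = (57248518/5 - 188260)*(-12810) = (56307218/5)*(-12810) = -144259092516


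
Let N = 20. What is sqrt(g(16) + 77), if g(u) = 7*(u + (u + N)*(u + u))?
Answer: 3*sqrt(917) ≈ 90.846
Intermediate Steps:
g(u) = 7*u + 14*u*(20 + u) (g(u) = 7*(u + (u + 20)*(u + u)) = 7*(u + (20 + u)*(2*u)) = 7*(u + 2*u*(20 + u)) = 7*u + 14*u*(20 + u))
sqrt(g(16) + 77) = sqrt(7*16*(41 + 2*16) + 77) = sqrt(7*16*(41 + 32) + 77) = sqrt(7*16*73 + 77) = sqrt(8176 + 77) = sqrt(8253) = 3*sqrt(917)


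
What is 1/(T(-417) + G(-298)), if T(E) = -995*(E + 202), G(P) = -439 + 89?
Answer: 1/213575 ≈ 4.6822e-6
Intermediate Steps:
G(P) = -350
T(E) = -200990 - 995*E (T(E) = -995*(202 + E) = -200990 - 995*E)
1/(T(-417) + G(-298)) = 1/((-200990 - 995*(-417)) - 350) = 1/((-200990 + 414915) - 350) = 1/(213925 - 350) = 1/213575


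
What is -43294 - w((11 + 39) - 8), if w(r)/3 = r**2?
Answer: -48586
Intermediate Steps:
w(r) = 3*r**2
-43294 - w((11 + 39) - 8) = -43294 - 3*((11 + 39) - 8)**2 = -43294 - 3*(50 - 8)**2 = -43294 - 3*42**2 = -43294 - 3*1764 = -43294 - 1*5292 = -43294 - 5292 = -48586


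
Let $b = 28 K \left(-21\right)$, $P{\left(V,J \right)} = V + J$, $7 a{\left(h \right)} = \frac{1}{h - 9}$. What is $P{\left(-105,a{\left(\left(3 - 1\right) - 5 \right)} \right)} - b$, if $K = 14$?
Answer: $\frac{682667}{84} \approx 8127.0$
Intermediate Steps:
$a{\left(h \right)} = \frac{1}{7 \left(-9 + h\right)}$ ($a{\left(h \right)} = \frac{1}{7 \left(h - 9\right)} = \frac{1}{7 \left(-9 + h\right)}$)
$P{\left(V,J \right)} = J + V$
$b = -8232$ ($b = 28 \cdot 14 \left(-21\right) = 392 \left(-21\right) = -8232$)
$P{\left(-105,a{\left(\left(3 - 1\right) - 5 \right)} \right)} - b = \left(\frac{1}{7 \left(-9 + \left(\left(3 - 1\right) - 5\right)\right)} - 105\right) - -8232 = \left(\frac{1}{7 \left(-9 + \left(2 - 5\right)\right)} - 105\right) + 8232 = \left(\frac{1}{7 \left(-9 - 3\right)} - 105\right) + 8232 = \left(\frac{1}{7 \left(-12\right)} - 105\right) + 8232 = \left(\frac{1}{7} \left(- \frac{1}{12}\right) - 105\right) + 8232 = \left(- \frac{1}{84} - 105\right) + 8232 = - \frac{8821}{84} + 8232 = \frac{682667}{84}$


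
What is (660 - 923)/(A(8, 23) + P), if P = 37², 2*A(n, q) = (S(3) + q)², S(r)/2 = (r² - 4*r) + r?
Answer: -526/3267 ≈ -0.16100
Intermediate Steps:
S(r) = -6*r + 2*r² (S(r) = 2*((r² - 4*r) + r) = 2*(r² - 3*r) = -6*r + 2*r²)
A(n, q) = q²/2 (A(n, q) = (2*3*(-3 + 3) + q)²/2 = (2*3*0 + q)²/2 = (0 + q)²/2 = q²/2)
P = 1369
(660 - 923)/(A(8, 23) + P) = (660 - 923)/((½)*23² + 1369) = -263/((½)*529 + 1369) = -263/(529/2 + 1369) = -263/3267/2 = -263*2/3267 = -526/3267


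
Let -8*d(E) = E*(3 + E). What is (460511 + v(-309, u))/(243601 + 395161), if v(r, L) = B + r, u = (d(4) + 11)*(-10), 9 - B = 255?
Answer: 229978/319381 ≈ 0.72007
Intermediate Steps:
d(E) = -E*(3 + E)/8
B = -246 (B = 9 - 1*255 = 9 - 255 = -246)
u = -75 (u = (-⅛*4*(3 + 4) + 11)*(-10) = (-⅛*4*7 + 11)*(-10) = (-7/2 + 11)*(-10) = (15/2)*(-10) = -75)
v(r, L) = -246 + r
(460511 + v(-309, u))/(243601 + 395161) = (460511 + (-246 - 309))/(243601 + 395161) = (460511 - 555)/638762 = 459956*(1/638762) = 229978/319381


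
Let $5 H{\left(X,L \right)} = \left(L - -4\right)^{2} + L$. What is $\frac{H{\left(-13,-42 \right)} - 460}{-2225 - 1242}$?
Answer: $\frac{898}{17335} \approx 0.051803$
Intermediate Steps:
$H{\left(X,L \right)} = \frac{L}{5} + \frac{\left(4 + L\right)^{2}}{5}$ ($H{\left(X,L \right)} = \frac{\left(L - -4\right)^{2} + L}{5} = \frac{\left(L + 4\right)^{2} + L}{5} = \frac{\left(4 + L\right)^{2} + L}{5} = \frac{L + \left(4 + L\right)^{2}}{5} = \frac{L}{5} + \frac{\left(4 + L\right)^{2}}{5}$)
$\frac{H{\left(-13,-42 \right)} - 460}{-2225 - 1242} = \frac{\left(\frac{1}{5} \left(-42\right) + \frac{\left(4 - 42\right)^{2}}{5}\right) - 460}{-2225 - 1242} = \frac{\left(- \frac{42}{5} + \frac{\left(-38\right)^{2}}{5}\right) - 460}{-3467} = \left(\left(- \frac{42}{5} + \frac{1}{5} \cdot 1444\right) - 460\right) \left(- \frac{1}{3467}\right) = \left(\left(- \frac{42}{5} + \frac{1444}{5}\right) - 460\right) \left(- \frac{1}{3467}\right) = \left(\frac{1402}{5} - 460\right) \left(- \frac{1}{3467}\right) = \left(- \frac{898}{5}\right) \left(- \frac{1}{3467}\right) = \frac{898}{17335}$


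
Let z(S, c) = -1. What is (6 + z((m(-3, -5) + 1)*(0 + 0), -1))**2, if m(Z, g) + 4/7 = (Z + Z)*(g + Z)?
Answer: 25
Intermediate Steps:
m(Z, g) = -4/7 + 2*Z*(Z + g) (m(Z, g) = -4/7 + (Z + Z)*(g + Z) = -4/7 + (2*Z)*(Z + g) = -4/7 + 2*Z*(Z + g))
(6 + z((m(-3, -5) + 1)*(0 + 0), -1))**2 = (6 - 1)**2 = 5**2 = 25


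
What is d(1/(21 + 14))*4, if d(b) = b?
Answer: 4/35 ≈ 0.11429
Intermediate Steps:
d(1/(21 + 14))*4 = 4/(21 + 14) = 4/35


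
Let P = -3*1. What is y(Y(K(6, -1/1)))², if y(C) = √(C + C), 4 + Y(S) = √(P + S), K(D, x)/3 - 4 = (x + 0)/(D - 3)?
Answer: -8 + 4*√2 ≈ -2.3431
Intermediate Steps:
P = -3
K(D, x) = 12 + 3*x/(-3 + D) (K(D, x) = 12 + 3*((x + 0)/(D - 3)) = 12 + 3*(x/(-3 + D)) = 12 + 3*x/(-3 + D))
Y(S) = -4 + √(-3 + S)
y(C) = √2*√C (y(C) = √(2*C) = √2*√C)
y(Y(K(6, -1/1)))² = (√2*√(-4 + √(-3 + 3*(-12 - 1/1 + 4*6)/(-3 + 6))))² = (√2*√(-4 + √(-3 + 3*(-12 - 1*1 + 24)/3)))² = (√2*√(-4 + √(-3 + 3*(⅓)*(-12 - 1 + 24))))² = (√2*√(-4 + √(-3 + 3*(⅓)*11)))² = (√2*√(-4 + √(-3 + 11)))² = (√2*√(-4 + √8))² = (√2*√(-4 + 2*√2))² = -8 + 4*√2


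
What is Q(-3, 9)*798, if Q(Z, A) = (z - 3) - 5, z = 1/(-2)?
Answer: -6783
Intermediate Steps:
z = -½ ≈ -0.50000
Q(Z, A) = -17/2 (Q(Z, A) = (-½ - 3) - 5 = -7/2 - 5 = -17/2)
Q(-3, 9)*798 = -17/2*798 = -6783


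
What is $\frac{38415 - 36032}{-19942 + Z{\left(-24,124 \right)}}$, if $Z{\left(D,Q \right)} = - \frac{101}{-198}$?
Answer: $- \frac{471834}{3948415} \approx -0.1195$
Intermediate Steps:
$Z{\left(D,Q \right)} = \frac{101}{198}$ ($Z{\left(D,Q \right)} = \left(-101\right) \left(- \frac{1}{198}\right) = \frac{101}{198}$)
$\frac{38415 - 36032}{-19942 + Z{\left(-24,124 \right)}} = \frac{38415 - 36032}{-19942 + \frac{101}{198}} = \frac{2383}{- \frac{3948415}{198}} = 2383 \left(- \frac{198}{3948415}\right) = - \frac{471834}{3948415}$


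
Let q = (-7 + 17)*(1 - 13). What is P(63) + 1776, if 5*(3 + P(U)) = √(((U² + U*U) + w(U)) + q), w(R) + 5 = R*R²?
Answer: 1773 + 2*√64465/5 ≈ 1874.6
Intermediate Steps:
w(R) = -5 + R³ (w(R) = -5 + R*R² = -5 + R³)
q = -120 (q = 10*(-12) = -120)
P(U) = -3 + √(-125 + U³ + 2*U²)/5 (P(U) = -3 + √(((U² + U*U) + (-5 + U³)) - 120)/5 = -3 + √(((U² + U²) + (-5 + U³)) - 120)/5 = -3 + √((2*U² + (-5 + U³)) - 120)/5 = -3 + √((-5 + U³ + 2*U²) - 120)/5 = -3 + √(-125 + U³ + 2*U²)/5)
P(63) + 1776 = (-3 + √(-125 + 63³ + 2*63²)/5) + 1776 = (-3 + √(-125 + 250047 + 2*3969)/5) + 1776 = (-3 + √(-125 + 250047 + 7938)/5) + 1776 = (-3 + √257860/5) + 1776 = (-3 + (2*√64465)/5) + 1776 = (-3 + 2*√64465/5) + 1776 = 1773 + 2*√64465/5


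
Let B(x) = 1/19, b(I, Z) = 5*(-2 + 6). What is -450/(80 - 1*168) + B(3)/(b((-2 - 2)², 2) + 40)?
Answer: 16034/3135 ≈ 5.1145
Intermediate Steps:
b(I, Z) = 20 (b(I, Z) = 5*4 = 20)
B(x) = 1/19
-450/(80 - 1*168) + B(3)/(b((-2 - 2)², 2) + 40) = -450/(80 - 1*168) + 1/(19*(20 + 40)) = -450/(80 - 168) + (1/19)/60 = -450/(-88) + (1/19)*(1/60) = -450*(-1/88) + 1/1140 = 225/44 + 1/1140 = 16034/3135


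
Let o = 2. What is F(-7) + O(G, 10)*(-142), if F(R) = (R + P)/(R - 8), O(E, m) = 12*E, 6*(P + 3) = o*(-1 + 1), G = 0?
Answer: ⅔ ≈ 0.66667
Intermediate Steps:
P = -3 (P = -3 + (2*(-1 + 1))/6 = -3 + (2*0)/6 = -3 + (⅙)*0 = -3 + 0 = -3)
F(R) = (-3 + R)/(-8 + R) (F(R) = (R - 3)/(R - 8) = (-3 + R)/(-8 + R))
F(-7) + O(G, 10)*(-142) = (-3 - 7)/(-8 - 7) + (12*0)*(-142) = -10/(-15) + 0*(-142) = -1/15*(-10) + 0 = ⅔ + 0 = ⅔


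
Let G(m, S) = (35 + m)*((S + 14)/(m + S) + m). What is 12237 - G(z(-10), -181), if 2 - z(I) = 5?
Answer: 282991/23 ≈ 12304.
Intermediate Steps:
z(I) = -3 (z(I) = 2 - 1*5 = 2 - 5 = -3)
G(m, S) = (35 + m)*(m + (14 + S)/(S + m)) (G(m, S) = (35 + m)*((14 + S)/(S + m) + m) = (35 + m)*(m + (14 + S)/(S + m)))
12237 - G(z(-10), -181) = 12237 - (490 + (-3)³ + 14*(-3) + 35*(-181) + 35*(-3)² - 181*(-3)² + 36*(-181)*(-3))/(-181 - 3) = 12237 - (490 - 27 - 42 - 6335 + 35*9 - 181*9 + 19548)/(-184) = 12237 - (-1)*(490 - 27 - 42 - 6335 + 315 - 1629 + 19548)/184 = 12237 - (-1)*12320/184 = 12237 - 1*(-1540/23) = 12237 + 1540/23 = 282991/23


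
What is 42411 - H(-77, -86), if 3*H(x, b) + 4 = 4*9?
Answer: 127201/3 ≈ 42400.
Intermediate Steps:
H(x, b) = 32/3 (H(x, b) = -4/3 + (4*9)/3 = -4/3 + (1/3)*36 = -4/3 + 12 = 32/3)
42411 - H(-77, -86) = 42411 - 1*32/3 = 42411 - 32/3 = 127201/3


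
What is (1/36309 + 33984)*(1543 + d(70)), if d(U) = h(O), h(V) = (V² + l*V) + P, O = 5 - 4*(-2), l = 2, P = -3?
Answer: 2140859973895/36309 ≈ 5.8962e+7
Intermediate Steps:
O = 13 (O = 5 + 8 = 13)
h(V) = -3 + V² + 2*V (h(V) = (V² + 2*V) - 3 = -3 + V² + 2*V)
d(U) = 192 (d(U) = -3 + 13² + 2*13 = -3 + 169 + 26 = 192)
(1/36309 + 33984)*(1543 + d(70)) = (1/36309 + 33984)*(1543 + 192) = (1/36309 + 33984)*1735 = (1233925057/36309)*1735 = 2140859973895/36309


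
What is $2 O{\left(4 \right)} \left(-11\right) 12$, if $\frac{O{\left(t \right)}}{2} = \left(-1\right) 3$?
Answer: $1584$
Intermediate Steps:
$O{\left(t \right)} = -6$ ($O{\left(t \right)} = 2 \left(\left(-1\right) 3\right) = 2 \left(-3\right) = -6$)
$2 O{\left(4 \right)} \left(-11\right) 12 = 2 \left(-6\right) \left(-11\right) 12 = \left(-12\right) \left(-11\right) 12 = 132 \cdot 12 = 1584$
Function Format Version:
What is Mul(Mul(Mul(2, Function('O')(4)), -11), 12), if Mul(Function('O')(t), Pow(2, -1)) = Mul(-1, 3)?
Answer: 1584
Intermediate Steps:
Function('O')(t) = -6 (Function('O')(t) = Mul(2, Mul(-1, 3)) = Mul(2, -3) = -6)
Mul(Mul(Mul(2, Function('O')(4)), -11), 12) = Mul(Mul(Mul(2, -6), -11), 12) = Mul(Mul(-12, -11), 12) = Mul(132, 12) = 1584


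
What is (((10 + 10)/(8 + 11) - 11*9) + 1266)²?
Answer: 492529249/361 ≈ 1.3643e+6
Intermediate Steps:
(((10 + 10)/(8 + 11) - 11*9) + 1266)² = ((20/19 - 99) + 1266)² = (-1861/19 + 1266)² = (22193/19)² = 492529249/361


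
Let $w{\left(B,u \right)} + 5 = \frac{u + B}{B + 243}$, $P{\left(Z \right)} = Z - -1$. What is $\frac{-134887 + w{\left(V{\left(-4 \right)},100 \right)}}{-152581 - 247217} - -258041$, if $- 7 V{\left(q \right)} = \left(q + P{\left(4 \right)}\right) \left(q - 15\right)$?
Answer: $\frac{177442786248481}{687652560} \approx 2.5804 \cdot 10^{5}$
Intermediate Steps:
$P{\left(Z \right)} = 1 + Z$ ($P{\left(Z \right)} = Z + 1 = 1 + Z$)
$V{\left(q \right)} = - \frac{\left(-15 + q\right) \left(5 + q\right)}{7}$ ($V{\left(q \right)} = - \frac{\left(q + \left(1 + 4\right)\right) \left(q - 15\right)}{7} = - \frac{\left(q + 5\right) \left(-15 + q\right)}{7} = - \frac{\left(5 + q\right) \left(-15 + q\right)}{7} = - \frac{\left(-15 + q\right) \left(5 + q\right)}{7}$)
$w{\left(B,u \right)} = -5 + \frac{B + u}{243 + B}$ ($w{\left(B,u \right)} = -5 + \frac{u + B}{B + 243} = -5 + \frac{B + u}{243 + B}$)
$\frac{-134887 + w{\left(V{\left(-4 \right)},100 \right)}}{-152581 - 247217} - -258041 = \frac{-134887 + \frac{-1215 + 100 - 4 \left(\frac{75}{7} - \frac{\left(-4\right)^{2}}{7} + \frac{10}{7} \left(-4\right)\right)}{243 + \left(\frac{75}{7} - \frac{\left(-4\right)^{2}}{7} + \frac{10}{7} \left(-4\right)\right)}}{-152581 - 247217} - -258041 = \frac{-134887 + \frac{-1215 + 100 - 4 \left(\frac{75}{7} - \frac{16}{7} - \frac{40}{7}\right)}{243 - - \frac{19}{7}}}{-399798} + 258041 = \left(-134887 + \frac{-1215 + 100 - 4 \left(\frac{75}{7} - \frac{16}{7} - \frac{40}{7}\right)}{243 - - \frac{19}{7}}\right) \left(- \frac{1}{399798}\right) + 258041 = \left(-134887 + \frac{-1215 + 100 - \frac{76}{7}}{243 + \frac{19}{7}}\right) \left(- \frac{1}{399798}\right) + 258041 = \left(-134887 + \frac{-1215 + 100 - \frac{76}{7}}{\frac{1720}{7}}\right) \left(- \frac{1}{399798}\right) + 258041 = \left(-134887 + \frac{7}{1720} \left(- \frac{7881}{7}\right)\right) \left(- \frac{1}{399798}\right) + 258041 = \left(-134887 - \frac{7881}{1720}\right) \left(- \frac{1}{399798}\right) + 258041 = \left(- \frac{232013521}{1720}\right) \left(- \frac{1}{399798}\right) + 258041 = \frac{232013521}{687652560} + 258041 = \frac{177442786248481}{687652560}$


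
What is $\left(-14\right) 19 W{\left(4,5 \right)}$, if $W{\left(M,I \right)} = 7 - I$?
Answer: $-532$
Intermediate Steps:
$\left(-14\right) 19 W{\left(4,5 \right)} = \left(-14\right) 19 \left(7 - 5\right) = - 266 \left(7 - 5\right) = \left(-266\right) 2 = -532$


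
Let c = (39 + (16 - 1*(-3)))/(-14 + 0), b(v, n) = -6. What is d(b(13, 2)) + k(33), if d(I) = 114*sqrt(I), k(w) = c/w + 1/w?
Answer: -2/21 + 114*I*sqrt(6) ≈ -0.095238 + 279.24*I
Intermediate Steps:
c = -29/7 (c = (39 + (16 + 3))/(-14) = (39 + 19)*(-1/14) = 58*(-1/14) = -29/7 ≈ -4.1429)
k(w) = -22/(7*w) (k(w) = -29/(7*w) + 1/w = -22/(7*w))
d(b(13, 2)) + k(33) = 114*sqrt(-6) - 22/7/33 = 114*(I*sqrt(6)) - 22/7*1/33 = 114*I*sqrt(6) - 2/21 = -2/21 + 114*I*sqrt(6)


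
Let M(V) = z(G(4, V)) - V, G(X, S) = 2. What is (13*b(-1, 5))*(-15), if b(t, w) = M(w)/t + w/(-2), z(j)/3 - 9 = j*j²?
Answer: 18915/2 ≈ 9457.5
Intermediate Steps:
z(j) = 27 + 3*j³ (z(j) = 27 + 3*(j*j²) = 27 + 3*j³)
M(V) = 51 - V (M(V) = (27 + 3*2³) - V = (27 + 3*8) - V = (27 + 24) - V = 51 - V)
b(t, w) = -w/2 + (51 - w)/t (b(t, w) = (51 - w)/t + w/(-2) = (51 - w)/t + w*(-½) = (51 - w)/t - w/2 = -w/2 + (51 - w)/t)
(13*b(-1, 5))*(-15) = (13*((51 - 1*5 - ½*(-1)*5)/(-1)))*(-15) = (13*(-(51 - 5 + 5/2)))*(-15) = (13*(-1*97/2))*(-15) = (13*(-97/2))*(-15) = -1261/2*(-15) = 18915/2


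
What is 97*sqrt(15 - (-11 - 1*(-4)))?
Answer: 97*sqrt(22) ≈ 454.97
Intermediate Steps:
97*sqrt(15 - (-11 - 1*(-4))) = 97*sqrt(15 - (-11 + 4)) = 97*sqrt(15 - 1*(-7)) = 97*sqrt(15 + 7) = 97*sqrt(22)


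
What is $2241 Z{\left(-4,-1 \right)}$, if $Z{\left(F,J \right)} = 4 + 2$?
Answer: $13446$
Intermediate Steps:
$Z{\left(F,J \right)} = 6$
$2241 Z{\left(-4,-1 \right)} = 2241 \cdot 6 = 13446$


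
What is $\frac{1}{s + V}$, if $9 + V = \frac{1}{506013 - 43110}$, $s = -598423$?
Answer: $- \frac{462903}{277015968095} \approx -1.671 \cdot 10^{-6}$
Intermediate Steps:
$V = - \frac{4166126}{462903}$ ($V = -9 + \frac{1}{506013 - 43110} = -9 + \frac{1}{462903} = - \frac{4166126}{462903} \approx -9.0$)
$\frac{1}{s + V} = \frac{1}{-598423 - \frac{4166126}{462903}} = \frac{1}{- \frac{277015968095}{462903}} = - \frac{462903}{277015968095}$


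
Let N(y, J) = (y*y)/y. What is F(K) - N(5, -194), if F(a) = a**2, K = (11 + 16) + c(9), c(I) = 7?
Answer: 1151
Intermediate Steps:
N(y, J) = y (N(y, J) = y**2/y = y)
K = 34 (K = (11 + 16) + 7 = 27 + 7 = 34)
F(K) - N(5, -194) = 34**2 - 1*5 = 1156 - 5 = 1151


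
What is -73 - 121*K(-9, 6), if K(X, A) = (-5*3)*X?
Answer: -16408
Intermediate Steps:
K(X, A) = -15*X
-73 - 121*K(-9, 6) = -73 - (-1815)*(-9) = -73 - 121*135 = -73 - 16335 = -16408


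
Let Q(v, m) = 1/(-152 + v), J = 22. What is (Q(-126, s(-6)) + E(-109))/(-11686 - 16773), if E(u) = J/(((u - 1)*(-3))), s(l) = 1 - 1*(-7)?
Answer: -263/118674030 ≈ -2.2162e-6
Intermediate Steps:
s(l) = 8 (s(l) = 1 + 7 = 8)
E(u) = 22/(3 - 3*u) (E(u) = 22/(((u - 1)*(-3))) = 22/(((-1 + u)*(-3))) = 22/(3 - 3*u))
(Q(-126, s(-6)) + E(-109))/(-11686 - 16773) = (1/(-152 - 126) - 22/(-3 + 3*(-109)))/(-11686 - 16773) = (1/(-278) - 22/(-3 - 327))/(-28459) = (-1/278 - 22/(-330))*(-1/28459) = (-1/278 - 22*(-1/330))*(-1/28459) = (-1/278 + 1/15)*(-1/28459) = (263/4170)*(-1/28459) = -263/118674030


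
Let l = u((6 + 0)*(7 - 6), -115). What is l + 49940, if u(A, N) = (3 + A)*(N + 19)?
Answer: 49076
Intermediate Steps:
u(A, N) = (3 + A)*(19 + N)
l = -864 (l = 57 + 3*(-115) + 19*((6 + 0)*(7 - 6)) + ((6 + 0)*(7 - 6))*(-115) = 57 - 345 + 19*(6*1) + (6*1)*(-115) = 57 - 345 + 19*6 + 6*(-115) = 57 - 345 + 114 - 690 = -864)
l + 49940 = -864 + 49940 = 49076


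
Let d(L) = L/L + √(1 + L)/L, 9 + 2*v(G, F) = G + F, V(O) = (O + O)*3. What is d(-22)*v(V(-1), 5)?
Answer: -5 + 5*I*√21/22 ≈ -5.0 + 1.0415*I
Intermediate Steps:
V(O) = 6*O (V(O) = (2*O)*3 = 6*O)
v(G, F) = -9/2 + F/2 + G/2 (v(G, F) = -9/2 + (G + F)/2 = -9/2 + (F + G)/2 = -9/2 + (F/2 + G/2) = -9/2 + F/2 + G/2)
d(L) = 1 + √(1 + L)/L
d(-22)*v(V(-1), 5) = ((-22 + √(1 - 22))/(-22))*(-9/2 + (½)*5 + (6*(-1))/2) = (-(-22 + √(-21))/22)*(-9/2 + 5/2 + (½)*(-6)) = (-(-22 + I*√21)/22)*(-9/2 + 5/2 - 3) = (1 - I*√21/22)*(-5) = -5 + 5*I*√21/22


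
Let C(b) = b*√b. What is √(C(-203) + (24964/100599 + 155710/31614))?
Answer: √(1453544851498097061 - 57034778908169899683*I*√203)/530056131 ≈ 38.062 - 37.994*I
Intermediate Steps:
C(b) = b^(3/2)
√(C(-203) + (24964/100599 + 155710/31614)) = √((-203)^(3/2) + (24964/100599 + 155710/31614)) = √(-203*I*√203 + (24964*(1/100599) + 155710*(1/31614))) = √(-203*I*√203 + (24964/100599 + 77855/15807)) = √(-203*I*√203 + 2742247031/530056131) = √(2742247031/530056131 - 203*I*√203)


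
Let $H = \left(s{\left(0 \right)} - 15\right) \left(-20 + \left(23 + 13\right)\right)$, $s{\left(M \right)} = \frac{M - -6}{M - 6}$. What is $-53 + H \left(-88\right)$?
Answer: $22475$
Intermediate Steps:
$s{\left(M \right)} = \frac{6 + M}{-6 + M}$ ($s{\left(M \right)} = \frac{M + 6}{-6 + M} = \frac{6 + M}{-6 + M}$)
$H = -256$ ($H = \left(\frac{6 + 0}{-6 + 0} - 15\right) \left(-20 + \left(23 + 13\right)\right) = \left(\frac{1}{-6} \cdot 6 - 15\right) \left(-20 + 36\right) = \left(\left(- \frac{1}{6}\right) 6 - 15\right) 16 = \left(-1 - 15\right) 16 = \left(-16\right) 16 = -256$)
$-53 + H \left(-88\right) = -53 - -22528 = -53 + 22528 = 22475$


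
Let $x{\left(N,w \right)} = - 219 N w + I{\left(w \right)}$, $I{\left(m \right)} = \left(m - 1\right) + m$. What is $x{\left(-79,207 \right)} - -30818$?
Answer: $3612538$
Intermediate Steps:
$I{\left(m \right)} = -1 + 2 m$ ($I{\left(m \right)} = \left(-1 + m\right) + m = -1 + 2 m$)
$x{\left(N,w \right)} = -1 + 2 w - 219 N w$ ($x{\left(N,w \right)} = - 219 N w + \left(-1 + 2 w\right) = -1 + 2 w - 219 N w$)
$x{\left(-79,207 \right)} - -30818 = \left(-1 + 2 \cdot 207 - \left(-17301\right) 207\right) - -30818 = \left(-1 + 414 + 3581307\right) + 30818 = 3581720 + 30818 = 3612538$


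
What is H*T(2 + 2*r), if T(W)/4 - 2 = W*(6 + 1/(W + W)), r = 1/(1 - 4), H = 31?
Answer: 1302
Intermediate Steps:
r = -⅓ (r = 1/(-3) = -⅓ ≈ -0.33333)
T(W) = 8 + 4*W*(6 + 1/(2*W)) (T(W) = 8 + 4*(W*(6 + 1/(W + W))) = 8 + 4*(W*(6 + 1/(2*W))) = 8 + 4*W*(6 + 1/(2*W)))
H*T(2 + 2*r) = 31*(10 + 24*(2 + 2*(-⅓))) = 31*(10 + 24*(2 - ⅔)) = 31*(10 + 24*(4/3)) = 31*(10 + 32) = 31*42 = 1302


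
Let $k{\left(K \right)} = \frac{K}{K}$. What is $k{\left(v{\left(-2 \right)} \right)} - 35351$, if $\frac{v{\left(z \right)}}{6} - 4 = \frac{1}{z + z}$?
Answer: $-35350$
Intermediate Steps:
$v{\left(z \right)} = 24 + \frac{3}{z}$ ($v{\left(z \right)} = 24 + \frac{6}{z + z} = 24 + \frac{6}{2 z} = 24 + 6 \frac{1}{2 z} = 24 + \frac{3}{z}$)
$k{\left(K \right)} = 1$
$k{\left(v{\left(-2 \right)} \right)} - 35351 = 1 - 35351 = -35350$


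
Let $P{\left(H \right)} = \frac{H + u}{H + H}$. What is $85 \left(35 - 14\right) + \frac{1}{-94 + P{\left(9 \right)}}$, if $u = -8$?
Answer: $\frac{3018417}{1691} \approx 1785.0$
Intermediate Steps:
$P{\left(H \right)} = \frac{-8 + H}{2 H}$ ($P{\left(H \right)} = \frac{H - 8}{H + H} = \frac{-8 + H}{2 H}$)
$85 \left(35 - 14\right) + \frac{1}{-94 + P{\left(9 \right)}} = 85 \left(35 - 14\right) + \frac{1}{-94 + \frac{-8 + 9}{2 \cdot 9}} = 85 \cdot 21 + \frac{1}{-94 + \frac{1}{2} \cdot \frac{1}{9} \cdot 1} = 1785 + \frac{1}{-94 + \frac{1}{18}} = 1785 + \frac{1}{- \frac{1691}{18}} = 1785 - \frac{18}{1691} = \frac{3018417}{1691}$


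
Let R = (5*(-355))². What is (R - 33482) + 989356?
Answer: 4106499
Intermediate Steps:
R = 3150625 (R = (-1775)² = 3150625)
(R - 33482) + 989356 = (3150625 - 33482) + 989356 = 3117143 + 989356 = 4106499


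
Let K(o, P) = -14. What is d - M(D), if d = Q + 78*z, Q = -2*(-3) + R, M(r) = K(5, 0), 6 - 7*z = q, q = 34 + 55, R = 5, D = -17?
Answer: -6299/7 ≈ -899.86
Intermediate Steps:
q = 89
z = -83/7 (z = 6/7 - ⅐*89 = 6/7 - 89/7 = -83/7 ≈ -11.857)
M(r) = -14
Q = 11 (Q = -2*(-3) + 5 = 6 + 5 = 11)
d = -6397/7 (d = 11 + 78*(-83/7) = 11 - 6474/7 = -6397/7 ≈ -913.86)
d - M(D) = -6397/7 - 1*(-14) = -6397/7 + 14 = -6299/7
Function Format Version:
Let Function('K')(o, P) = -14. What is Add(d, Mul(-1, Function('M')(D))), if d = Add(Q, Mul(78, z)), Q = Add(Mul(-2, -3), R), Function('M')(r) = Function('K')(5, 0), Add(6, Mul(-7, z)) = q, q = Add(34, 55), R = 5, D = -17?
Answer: Rational(-6299, 7) ≈ -899.86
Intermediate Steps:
q = 89
z = Rational(-83, 7) (z = Add(Rational(6, 7), Mul(Rational(-1, 7), 89)) = Add(Rational(6, 7), Rational(-89, 7)) = Rational(-83, 7) ≈ -11.857)
Function('M')(r) = -14
Q = 11 (Q = Add(Mul(-2, -3), 5) = Add(6, 5) = 11)
d = Rational(-6397, 7) (d = Add(11, Mul(78, Rational(-83, 7))) = Add(11, Rational(-6474, 7)) = Rational(-6397, 7) ≈ -913.86)
Add(d, Mul(-1, Function('M')(D))) = Add(Rational(-6397, 7), Mul(-1, -14)) = Add(Rational(-6397, 7), 14) = Rational(-6299, 7)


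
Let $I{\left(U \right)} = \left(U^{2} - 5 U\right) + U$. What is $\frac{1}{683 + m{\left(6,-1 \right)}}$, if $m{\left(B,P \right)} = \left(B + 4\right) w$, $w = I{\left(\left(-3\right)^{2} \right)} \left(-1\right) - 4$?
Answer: $\frac{1}{193} \approx 0.0051813$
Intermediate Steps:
$I{\left(U \right)} = U^{2} - 4 U$
$w = -49$ ($w = \left(-3\right)^{2} \left(-4 + \left(-3\right)^{2}\right) \left(-1\right) - 4 = 9 \left(-4 + 9\right) \left(-1\right) - 4 = 9 \cdot 5 \left(-1\right) - 4 = 45 \left(-1\right) - 4 = -45 - 4 = -49$)
$m{\left(B,P \right)} = -196 - 49 B$ ($m{\left(B,P \right)} = \left(B + 4\right) \left(-49\right) = \left(4 + B\right) \left(-49\right) = -196 - 49 B$)
$\frac{1}{683 + m{\left(6,-1 \right)}} = \frac{1}{683 - 490} = \frac{1}{193}$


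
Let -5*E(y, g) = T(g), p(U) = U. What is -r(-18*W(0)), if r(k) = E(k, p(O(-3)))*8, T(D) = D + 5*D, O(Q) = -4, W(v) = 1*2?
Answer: -192/5 ≈ -38.400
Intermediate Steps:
W(v) = 2
T(D) = 6*D
E(y, g) = -6*g/5
r(k) = 192/5 (r(k) = -6/5*(-4)*8 = (24/5)*8 = 192/5)
-r(-18*W(0)) = -1*192/5 = -192/5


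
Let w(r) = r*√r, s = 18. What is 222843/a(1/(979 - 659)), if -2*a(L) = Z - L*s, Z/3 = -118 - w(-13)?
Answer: 448847399360/412810889 + 49441433600*I*√13/412810889 ≈ 1087.3 + 431.83*I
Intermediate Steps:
w(r) = r^(3/2)
Z = -354 + 39*I*√13 (Z = 3*(-118 - (-13)^(3/2)) = 3*(-118 - (-13)*I*√13) = 3*(-118 + 13*I*√13) = -354 + 39*I*√13 ≈ -354.0 + 140.62*I)
a(L) = 177 + 9*L - 39*I*√13/2 (a(L) = -((-354 + 39*I*√13) - L*18)/2 = -((-354 + 39*I*√13) - 18*L)/2 = -(-354 - 18*L + 39*I*√13)/2 = 177 + 9*L - 39*I*√13/2)
222843/a(1/(979 - 659)) = 222843/(177 + 9/(979 - 659) - 39*I*√13/2) = 222843/(177 + 9/320 - 39*I*√13/2) = 222843/(56649/320 - 39*I*√13/2)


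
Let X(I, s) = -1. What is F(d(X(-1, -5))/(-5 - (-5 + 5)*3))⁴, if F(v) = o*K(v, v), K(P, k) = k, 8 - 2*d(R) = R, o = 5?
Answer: 6561/16 ≈ 410.06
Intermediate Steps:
d(R) = 4 - R/2
F(v) = 5*v
F(d(X(-1, -5))/(-5 - (-5 + 5)*3))⁴ = (5*((4 - ½*(-1))/(-5 - (-5 + 5)*3)))⁴ = (5*((4 + ½)/(-5 - 0*3)))⁴ = (5*(9/(2*(-5 - 1*0))))⁴ = (5*(9/(2*(-5 + 0))))⁴ = (5*((9/2)/(-5)))⁴ = (5*((9/2)*(-⅕)))⁴ = (5*(-9/10))⁴ = (-9/2)⁴ = 6561/16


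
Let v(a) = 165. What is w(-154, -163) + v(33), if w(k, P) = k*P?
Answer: 25267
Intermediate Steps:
w(k, P) = P*k
w(-154, -163) + v(33) = -163*(-154) + 165 = 25102 + 165 = 25267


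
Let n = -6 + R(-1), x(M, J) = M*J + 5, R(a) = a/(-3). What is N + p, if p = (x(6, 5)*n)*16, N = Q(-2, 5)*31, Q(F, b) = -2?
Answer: -9706/3 ≈ -3235.3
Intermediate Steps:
R(a) = -a/3 (R(a) = a*(-⅓) = -a/3)
x(M, J) = 5 + J*M (x(M, J) = J*M + 5 = 5 + J*M)
n = -17/3 (n = -6 - ⅓*(-1) = -6 + ⅓ = -17/3 ≈ -5.6667)
N = -62 (N = -2*31 = -62)
p = -9520/3 (p = ((5 + 5*6)*(-17/3))*16 = ((5 + 30)*(-17/3))*16 = (35*(-17/3))*16 = -595/3*16 = -9520/3 ≈ -3173.3)
N + p = -62 - 9520/3 = -9706/3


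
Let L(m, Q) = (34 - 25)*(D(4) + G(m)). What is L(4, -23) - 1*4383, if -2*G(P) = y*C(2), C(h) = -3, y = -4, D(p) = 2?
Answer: -4419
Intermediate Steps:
G(P) = -6 (G(P) = -(-2)*(-3) = -½*12 = -6)
L(m, Q) = -36 (L(m, Q) = (34 - 25)*(2 - 6) = 9*(-4) = -36)
L(4, -23) - 1*4383 = -36 - 1*4383 = -36 - 4383 = -4419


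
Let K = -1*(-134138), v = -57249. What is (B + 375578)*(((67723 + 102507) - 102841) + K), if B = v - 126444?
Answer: 38670008395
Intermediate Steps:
K = 134138
B = -183693 (B = -57249 - 126444 = -183693)
(B + 375578)*(((67723 + 102507) - 102841) + K) = (-183693 + 375578)*(((67723 + 102507) - 102841) + 134138) = 191885*((170230 - 102841) + 134138) = 191885*(67389 + 134138) = 191885*201527 = 38670008395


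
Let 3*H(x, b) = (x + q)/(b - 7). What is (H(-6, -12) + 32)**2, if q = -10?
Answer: 3385600/3249 ≈ 1042.0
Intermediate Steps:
H(x, b) = (-10 + x)/(3*(-7 + b)) (H(x, b) = ((x - 10)/(b - 7))/3 = ((-10 + x)/(-7 + b))/3 = (-10 + x)/(3*(-7 + b)))
(H(-6, -12) + 32)**2 = ((-10 - 6)/(3*(-7 - 12)) + 32)**2 = ((1/3)*(-16)/(-19) + 32)**2 = ((1/3)*(-1/19)*(-16) + 32)**2 = (16/57 + 32)**2 = (1840/57)**2 = 3385600/3249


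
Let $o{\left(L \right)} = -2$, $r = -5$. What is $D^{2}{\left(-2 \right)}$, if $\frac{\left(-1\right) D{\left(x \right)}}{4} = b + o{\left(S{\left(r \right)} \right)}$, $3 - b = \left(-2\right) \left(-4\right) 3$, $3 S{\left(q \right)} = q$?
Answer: $8464$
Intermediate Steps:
$S{\left(q \right)} = \frac{q}{3}$
$b = -21$ ($b = 3 - \left(-2\right) \left(-4\right) 3 = 3 - 8 \cdot 3 = 3 - 24 = -21$)
$D{\left(x \right)} = 92$ ($D{\left(x \right)} = - 4 \left(-21 - 2\right) = \left(-4\right) \left(-23\right) = 92$)
$D^{2}{\left(-2 \right)} = 92^{2} = 8464$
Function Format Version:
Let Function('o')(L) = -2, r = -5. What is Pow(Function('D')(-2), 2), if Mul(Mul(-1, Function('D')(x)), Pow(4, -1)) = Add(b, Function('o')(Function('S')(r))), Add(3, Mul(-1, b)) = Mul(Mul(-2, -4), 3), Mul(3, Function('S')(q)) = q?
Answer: 8464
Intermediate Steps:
Function('S')(q) = Mul(Rational(1, 3), q)
b = -21 (b = Add(3, Mul(-1, Mul(Mul(-2, -4), 3))) = Add(3, Mul(-1, Mul(8, 3))) = Add(3, Mul(-1, 24)) = Add(3, -24) = -21)
Function('D')(x) = 92 (Function('D')(x) = Mul(-4, Add(-21, -2)) = Mul(-4, -23) = 92)
Pow(Function('D')(-2), 2) = Pow(92, 2) = 8464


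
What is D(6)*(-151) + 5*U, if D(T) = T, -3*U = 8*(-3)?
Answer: -866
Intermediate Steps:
U = 8 (U = -8*(-3)/3 = -1/3*(-24) = 8)
D(6)*(-151) + 5*U = 6*(-151) + 5*8 = -906 + 40 = -866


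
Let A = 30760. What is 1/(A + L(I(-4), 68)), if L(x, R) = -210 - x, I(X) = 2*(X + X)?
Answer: 1/30566 ≈ 3.2716e-5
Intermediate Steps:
I(X) = 4*X (I(X) = 2*(2*X) = 4*X)
1/(A + L(I(-4), 68)) = 1/(30760 + (-210 - 4*(-4))) = 1/(30760 + (-210 - 1*(-16))) = 1/(30760 + (-210 + 16)) = 1/(30760 - 194) = 1/30566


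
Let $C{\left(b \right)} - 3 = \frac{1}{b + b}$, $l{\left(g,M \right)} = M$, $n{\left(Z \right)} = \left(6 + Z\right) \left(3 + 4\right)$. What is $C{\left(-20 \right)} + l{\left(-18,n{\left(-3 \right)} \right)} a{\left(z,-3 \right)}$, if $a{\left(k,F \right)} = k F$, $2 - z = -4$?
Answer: $- \frac{15001}{40} \approx -375.02$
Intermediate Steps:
$z = 6$ ($z = 2 - -4 = 2 + 4 = 6$)
$n{\left(Z \right)} = 42 + 7 Z$ ($n{\left(Z \right)} = \left(6 + Z\right) 7 = 42 + 7 Z$)
$a{\left(k,F \right)} = F k$
$C{\left(b \right)} = 3 + \frac{1}{2 b}$ ($C{\left(b \right)} = 3 + \frac{1}{b + b} = 3 + \frac{1}{2 b}$)
$C{\left(-20 \right)} + l{\left(-18,n{\left(-3 \right)} \right)} a{\left(z,-3 \right)} = \left(3 + \frac{1}{2 \left(-20\right)}\right) + \left(42 + 7 \left(-3\right)\right) \left(\left(-3\right) 6\right) = \left(3 + \frac{1}{2} \left(- \frac{1}{20}\right)\right) + \left(42 - 21\right) \left(-18\right) = \left(3 - \frac{1}{40}\right) + 21 \left(-18\right) = \frac{119}{40} - 378 = - \frac{15001}{40}$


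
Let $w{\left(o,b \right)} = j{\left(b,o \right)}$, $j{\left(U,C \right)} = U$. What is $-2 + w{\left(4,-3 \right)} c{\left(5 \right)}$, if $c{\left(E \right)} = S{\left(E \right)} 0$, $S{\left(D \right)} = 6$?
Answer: $-2$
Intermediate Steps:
$w{\left(o,b \right)} = b$
$c{\left(E \right)} = 0$ ($c{\left(E \right)} = 6 \cdot 0 = 0$)
$-2 + w{\left(4,-3 \right)} c{\left(5 \right)} = -2 - 0 = -2 + 0 = -2$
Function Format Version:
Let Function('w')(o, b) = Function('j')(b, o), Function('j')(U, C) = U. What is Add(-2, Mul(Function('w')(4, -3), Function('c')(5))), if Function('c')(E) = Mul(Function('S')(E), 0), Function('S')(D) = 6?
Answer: -2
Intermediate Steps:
Function('w')(o, b) = b
Function('c')(E) = 0 (Function('c')(E) = Mul(6, 0) = 0)
Add(-2, Mul(Function('w')(4, -3), Function('c')(5))) = Add(-2, Mul(-3, 0)) = Add(-2, 0) = -2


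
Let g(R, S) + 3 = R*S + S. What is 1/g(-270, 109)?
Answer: -1/29324 ≈ -3.4102e-5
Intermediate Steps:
g(R, S) = -3 + S + R*S (g(R, S) = -3 + (R*S + S) = -3 + (S + R*S) = -3 + S + R*S)
1/g(-270, 109) = 1/(-3 + 109 - 270*109) = 1/(-3 + 109 - 29430) = 1/(-29324) = -1/29324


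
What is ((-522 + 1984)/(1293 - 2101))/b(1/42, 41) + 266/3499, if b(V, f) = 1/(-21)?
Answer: 53820613/1413596 ≈ 38.074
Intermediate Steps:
b(V, f) = -1/21
((-522 + 1984)/(1293 - 2101))/b(1/42, 41) + 266/3499 = ((-522 + 1984)/(1293 - 2101))/(-1/21) + 266/3499 = (1462/(-808))*(-21) + 266*(1/3499) = (1462*(-1/808))*(-21) + 266/3499 = -731/404*(-21) + 266/3499 = 15351/404 + 266/3499 = 53820613/1413596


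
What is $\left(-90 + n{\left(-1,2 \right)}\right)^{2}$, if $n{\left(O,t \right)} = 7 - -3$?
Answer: $6400$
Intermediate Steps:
$n{\left(O,t \right)} = 10$ ($n{\left(O,t \right)} = 7 + 3 = 10$)
$\left(-90 + n{\left(-1,2 \right)}\right)^{2} = \left(-90 + 10\right)^{2} = \left(-80\right)^{2} = 6400$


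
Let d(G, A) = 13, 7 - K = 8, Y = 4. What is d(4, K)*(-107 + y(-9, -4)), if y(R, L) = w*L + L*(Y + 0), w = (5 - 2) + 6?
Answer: -2067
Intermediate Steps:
K = -1 (K = 7 - 1*8 = 7 - 8 = -1)
w = 9 (w = 3 + 6 = 9)
y(R, L) = 13*L (y(R, L) = 9*L + L*(4 + 0) = 9*L + L*4 = 9*L + 4*L = 13*L)
d(4, K)*(-107 + y(-9, -4)) = 13*(-107 + 13*(-4)) = 13*(-107 - 52) = 13*(-159) = -2067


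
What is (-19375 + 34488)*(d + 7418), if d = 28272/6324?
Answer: 112175798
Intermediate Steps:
d = 76/17 (d = 28272*(1/6324) = 76/17 ≈ 4.4706)
(-19375 + 34488)*(d + 7418) = (-19375 + 34488)*(76/17 + 7418) = 15113*(126182/17) = 112175798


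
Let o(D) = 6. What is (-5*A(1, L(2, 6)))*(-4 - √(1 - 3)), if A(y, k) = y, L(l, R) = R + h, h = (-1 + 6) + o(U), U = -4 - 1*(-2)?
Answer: 20 + 5*I*√2 ≈ 20.0 + 7.0711*I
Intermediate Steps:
U = -2 (U = -4 + 2 = -2)
h = 11 (h = (-1 + 6) + 6 = 5 + 6 = 11)
L(l, R) = 11 + R (L(l, R) = R + 11 = 11 + R)
(-5*A(1, L(2, 6)))*(-4 - √(1 - 3)) = (-5*1)*(-4 - √(1 - 3)) = -5*(-4 - √(-2)) = -5*(-4 - I*√2) = 20 + 5*I*√2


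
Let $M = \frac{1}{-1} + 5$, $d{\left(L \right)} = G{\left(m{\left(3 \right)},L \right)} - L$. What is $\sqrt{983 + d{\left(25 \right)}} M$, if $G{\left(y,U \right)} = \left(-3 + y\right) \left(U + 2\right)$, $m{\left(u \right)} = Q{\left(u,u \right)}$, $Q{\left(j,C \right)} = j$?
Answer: $4 \sqrt{958} \approx 123.81$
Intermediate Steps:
$m{\left(u \right)} = u$
$G{\left(y,U \right)} = \left(-3 + y\right) \left(2 + U\right)$
$d{\left(L \right)} = - L$ ($d{\left(L \right)} = \left(-6 - 3 L + 2 \cdot 3 + L 3\right) - L = \left(-6 - 3 L + 6 + 3 L\right) - L = 0 - L = - L$)
$M = 4$ ($M = -1 + 5 = 4$)
$\sqrt{983 + d{\left(25 \right)}} M = \sqrt{983 - 25} \cdot 4 = \sqrt{958} \cdot 4 = 4 \sqrt{958}$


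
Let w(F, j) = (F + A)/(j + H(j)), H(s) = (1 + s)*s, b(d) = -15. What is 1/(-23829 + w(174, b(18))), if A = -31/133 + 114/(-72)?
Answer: -62244/1483157315 ≈ -4.1967e-5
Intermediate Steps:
A = -2899/1596 (A = -31*1/133 + 114*(-1/72) = -31/133 - 19/12 = -2899/1596 ≈ -1.8164)
H(s) = s*(1 + s)
w(F, j) = (-2899/1596 + F)/(j + j*(1 + j)) (w(F, j) = (F - 2899/1596)/(j + j*(1 + j)) = (-2899/1596 + F)/(j + j*(1 + j)))
1/(-23829 + w(174, b(18))) = 1/(-23829 + (-2899/1596 + 174)/((-15)*(2 - 15))) = 1/(-23829 - 1/15*274805/1596/(-13)) = 1/(-23829 - 1/15*(-1/13)*274805/1596) = 1/(-23829 + 54961/62244) = 1/(-1483157315/62244) = -62244/1483157315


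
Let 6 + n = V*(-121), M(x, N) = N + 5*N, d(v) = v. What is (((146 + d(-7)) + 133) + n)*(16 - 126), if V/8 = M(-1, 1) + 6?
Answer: 1248500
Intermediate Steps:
M(x, N) = 6*N
V = 96 (V = 8*(6*1 + 6) = 8*(6 + 6) = 8*12 = 96)
n = -11622 (n = -6 + 96*(-121) = -6 - 11616 = -11622)
(((146 + d(-7)) + 133) + n)*(16 - 126) = (((146 - 7) + 133) - 11622)*(16 - 126) = ((139 + 133) - 11622)*(-110) = (272 - 11622)*(-110) = -11350*(-110) = 1248500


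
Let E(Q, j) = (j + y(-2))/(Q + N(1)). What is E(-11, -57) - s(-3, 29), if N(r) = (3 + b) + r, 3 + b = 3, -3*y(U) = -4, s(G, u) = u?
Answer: -442/21 ≈ -21.048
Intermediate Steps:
y(U) = 4/3 (y(U) = -⅓*(-4) = 4/3)
b = 0 (b = -3 + 3 = 0)
N(r) = 3 + r (N(r) = (3 + 0) + r = 3 + r)
E(Q, j) = (4/3 + j)/(4 + Q) (E(Q, j) = (j + 4/3)/(Q + (3 + 1)) = (4/3 + j)/(Q + 4) = (4/3 + j)/(4 + Q))
E(-11, -57) - s(-3, 29) = (4/3 - 57)/(4 - 11) - 1*29 = -167/3/(-7) - 29 = -⅐*(-167/3) - 29 = 167/21 - 29 = -442/21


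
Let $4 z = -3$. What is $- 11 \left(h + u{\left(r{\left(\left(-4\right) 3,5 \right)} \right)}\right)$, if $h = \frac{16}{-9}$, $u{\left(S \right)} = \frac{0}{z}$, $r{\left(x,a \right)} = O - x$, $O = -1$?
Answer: $\frac{176}{9} \approx 19.556$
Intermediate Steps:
$z = - \frac{3}{4}$ ($z = \frac{1}{4} \left(-3\right) = - \frac{3}{4} \approx -0.75$)
$r{\left(x,a \right)} = -1 - x$
$u{\left(S \right)} = 0$ ($u{\left(S \right)} = \frac{0}{- \frac{3}{4}} = 0 \left(- \frac{4}{3}\right) = 0$)
$h = - \frac{16}{9}$ ($h = 16 \left(- \frac{1}{9}\right) = - \frac{16}{9} \approx -1.7778$)
$- 11 \left(h + u{\left(r{\left(\left(-4\right) 3,5 \right)} \right)}\right) = - 11 \left(- \frac{16}{9} + 0\right) = \left(-11\right) \left(- \frac{16}{9}\right) = \frac{176}{9}$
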